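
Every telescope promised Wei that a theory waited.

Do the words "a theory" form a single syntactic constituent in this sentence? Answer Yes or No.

Yes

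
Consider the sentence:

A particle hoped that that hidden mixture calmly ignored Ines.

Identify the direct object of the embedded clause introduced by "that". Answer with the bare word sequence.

Ines

"ignored" heads the VP of the embedded clause introduced by "that", and "Ines" is its direct object.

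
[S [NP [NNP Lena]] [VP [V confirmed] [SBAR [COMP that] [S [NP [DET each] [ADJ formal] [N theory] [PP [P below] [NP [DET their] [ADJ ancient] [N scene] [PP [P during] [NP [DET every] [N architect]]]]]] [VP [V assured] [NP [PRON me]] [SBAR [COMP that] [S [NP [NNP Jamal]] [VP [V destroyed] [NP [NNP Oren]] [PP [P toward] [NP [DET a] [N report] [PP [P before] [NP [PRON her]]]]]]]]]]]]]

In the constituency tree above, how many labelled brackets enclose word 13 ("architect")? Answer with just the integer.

Path from the root down to the word: S → VP → SBAR → S → NP → PP → NP → PP → NP → N. That is 10 enclosing brackets.

10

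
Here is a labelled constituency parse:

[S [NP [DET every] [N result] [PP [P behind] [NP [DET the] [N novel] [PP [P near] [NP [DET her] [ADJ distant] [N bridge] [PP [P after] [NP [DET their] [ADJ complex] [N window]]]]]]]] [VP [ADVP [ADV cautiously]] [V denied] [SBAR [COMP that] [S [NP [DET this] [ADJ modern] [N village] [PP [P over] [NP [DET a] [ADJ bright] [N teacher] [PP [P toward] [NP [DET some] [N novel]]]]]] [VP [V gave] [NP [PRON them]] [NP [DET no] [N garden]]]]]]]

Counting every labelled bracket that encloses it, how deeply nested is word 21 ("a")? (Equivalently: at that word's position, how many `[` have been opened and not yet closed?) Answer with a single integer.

8

Counting open brackets not yet closed at "a": [S [VP [SBAR [S [NP [PP [NP [DET = 8.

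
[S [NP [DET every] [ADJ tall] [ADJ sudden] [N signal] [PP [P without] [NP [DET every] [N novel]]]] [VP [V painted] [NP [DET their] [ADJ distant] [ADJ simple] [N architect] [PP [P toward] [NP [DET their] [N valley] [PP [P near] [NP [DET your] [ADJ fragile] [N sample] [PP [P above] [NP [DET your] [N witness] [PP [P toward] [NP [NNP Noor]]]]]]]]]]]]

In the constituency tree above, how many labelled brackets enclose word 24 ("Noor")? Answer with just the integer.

Counting open brackets not yet closed at "Noor": [S [VP [NP [PP [NP [PP [NP [PP [NP [PP [NP [NNP = 12.

12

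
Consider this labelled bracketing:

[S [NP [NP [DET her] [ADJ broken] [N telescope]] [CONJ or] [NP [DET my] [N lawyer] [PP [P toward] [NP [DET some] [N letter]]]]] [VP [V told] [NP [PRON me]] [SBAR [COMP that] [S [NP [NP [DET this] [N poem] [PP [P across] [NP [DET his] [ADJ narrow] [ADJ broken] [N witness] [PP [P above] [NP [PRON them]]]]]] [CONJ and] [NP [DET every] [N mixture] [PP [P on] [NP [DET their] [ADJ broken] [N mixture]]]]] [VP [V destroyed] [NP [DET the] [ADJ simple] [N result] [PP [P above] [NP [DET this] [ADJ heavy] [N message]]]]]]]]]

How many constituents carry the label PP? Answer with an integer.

The PP constituents are: [PP toward some letter]; [PP across his narrow broken witness above them]; [PP above them]; [PP on their broken mixture]; [PP above this heavy message]. Total: 5.

5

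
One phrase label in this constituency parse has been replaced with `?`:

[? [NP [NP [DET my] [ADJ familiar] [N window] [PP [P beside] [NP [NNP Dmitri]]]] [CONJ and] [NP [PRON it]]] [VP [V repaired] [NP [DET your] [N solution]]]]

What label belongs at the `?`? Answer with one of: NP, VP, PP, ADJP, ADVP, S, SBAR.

S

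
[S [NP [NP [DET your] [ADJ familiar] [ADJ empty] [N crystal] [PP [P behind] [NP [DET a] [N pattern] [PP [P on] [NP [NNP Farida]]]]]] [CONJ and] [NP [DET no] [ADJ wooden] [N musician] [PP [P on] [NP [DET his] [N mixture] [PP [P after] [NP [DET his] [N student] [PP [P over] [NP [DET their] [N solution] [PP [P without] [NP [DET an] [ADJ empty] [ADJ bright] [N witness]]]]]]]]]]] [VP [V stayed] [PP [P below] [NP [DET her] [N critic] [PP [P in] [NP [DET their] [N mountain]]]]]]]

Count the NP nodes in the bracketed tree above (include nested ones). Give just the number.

Listing each NP by its span: [NP your familiar empty crystal behind a pattern on Farida and no wooden musician on his mixture after his student over their solution without an empty bright witness]; [NP your familiar empty crystal behind a pattern on Farida]; [NP a pattern on Farida]; [NP Farida]; [NP no wooden musician on his mixture after his student over their solution without an empty bright witness]; [NP his mixture after his student over their solution without an empty bright witness] … — that makes 11.

11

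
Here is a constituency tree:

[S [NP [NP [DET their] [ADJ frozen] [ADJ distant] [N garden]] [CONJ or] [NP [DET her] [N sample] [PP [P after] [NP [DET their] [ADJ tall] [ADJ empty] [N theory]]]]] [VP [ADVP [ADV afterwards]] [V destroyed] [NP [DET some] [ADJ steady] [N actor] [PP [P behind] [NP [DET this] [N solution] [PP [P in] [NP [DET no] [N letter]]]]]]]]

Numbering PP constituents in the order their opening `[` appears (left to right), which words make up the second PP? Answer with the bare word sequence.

behind this solution in no letter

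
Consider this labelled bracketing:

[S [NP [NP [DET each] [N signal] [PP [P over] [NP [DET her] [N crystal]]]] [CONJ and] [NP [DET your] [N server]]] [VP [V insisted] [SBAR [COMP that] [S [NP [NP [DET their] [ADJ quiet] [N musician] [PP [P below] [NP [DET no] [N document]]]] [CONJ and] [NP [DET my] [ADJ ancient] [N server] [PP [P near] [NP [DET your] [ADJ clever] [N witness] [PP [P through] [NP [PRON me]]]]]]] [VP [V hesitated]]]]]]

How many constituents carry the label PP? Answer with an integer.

Scanning left to right, an opening `[PP` appears at word positions 3, 14, 21, 25 — 4 in total.

4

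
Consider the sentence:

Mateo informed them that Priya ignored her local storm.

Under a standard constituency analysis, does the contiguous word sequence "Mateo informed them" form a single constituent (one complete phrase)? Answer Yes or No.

No

The sequence begins inside the noun phrase "Mateo" and ends inside the verb phrase "informed them that Priya ignored her local storm"; it crosses a phrase boundary, so no single node in the tree spans exactly those words.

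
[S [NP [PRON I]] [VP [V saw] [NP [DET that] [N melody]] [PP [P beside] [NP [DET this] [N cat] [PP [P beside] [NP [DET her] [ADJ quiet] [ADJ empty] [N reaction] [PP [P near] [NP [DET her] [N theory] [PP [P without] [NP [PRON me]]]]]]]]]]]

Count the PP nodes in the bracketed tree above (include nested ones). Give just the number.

4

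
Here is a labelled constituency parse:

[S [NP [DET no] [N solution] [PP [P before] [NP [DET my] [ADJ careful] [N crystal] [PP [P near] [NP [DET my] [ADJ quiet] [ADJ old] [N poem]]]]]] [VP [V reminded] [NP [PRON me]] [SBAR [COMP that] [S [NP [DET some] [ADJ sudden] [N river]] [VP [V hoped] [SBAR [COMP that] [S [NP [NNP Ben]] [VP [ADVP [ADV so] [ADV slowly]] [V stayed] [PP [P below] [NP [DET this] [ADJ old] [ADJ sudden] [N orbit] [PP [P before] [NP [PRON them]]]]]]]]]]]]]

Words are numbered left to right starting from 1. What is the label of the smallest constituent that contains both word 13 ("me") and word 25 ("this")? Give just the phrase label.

The smallest bracket enclosing both words is [VP reminded me that some sudden river hoped that Ben so slowly stayed below this old sudden orbit before them], so the label is VP.

VP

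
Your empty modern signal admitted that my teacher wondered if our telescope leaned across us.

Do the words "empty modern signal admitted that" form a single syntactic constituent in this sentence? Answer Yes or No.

The sequence begins inside the noun phrase "your empty modern signal" and ends inside the verb phrase "admitted that my teacher wondered if our telescope leaned across us"; it crosses a phrase boundary, so no single node in the tree spans exactly those words.

No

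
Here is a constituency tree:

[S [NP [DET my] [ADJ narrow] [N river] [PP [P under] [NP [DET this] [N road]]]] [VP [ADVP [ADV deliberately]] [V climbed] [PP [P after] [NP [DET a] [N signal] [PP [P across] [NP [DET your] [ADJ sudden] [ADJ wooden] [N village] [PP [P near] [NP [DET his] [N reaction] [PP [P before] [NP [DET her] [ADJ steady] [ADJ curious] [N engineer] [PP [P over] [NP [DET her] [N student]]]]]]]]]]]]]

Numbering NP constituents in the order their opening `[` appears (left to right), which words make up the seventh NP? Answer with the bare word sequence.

her student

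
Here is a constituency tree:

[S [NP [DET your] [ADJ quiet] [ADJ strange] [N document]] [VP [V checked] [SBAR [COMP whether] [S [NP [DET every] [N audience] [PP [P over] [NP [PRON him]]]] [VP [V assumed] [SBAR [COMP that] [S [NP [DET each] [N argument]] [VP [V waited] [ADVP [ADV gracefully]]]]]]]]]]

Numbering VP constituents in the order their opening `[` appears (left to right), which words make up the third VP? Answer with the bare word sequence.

waited gracefully

Opening `[VP` markers occur at word positions 5, 11, 15; the third of these opens the constituent [VP waited gracefully].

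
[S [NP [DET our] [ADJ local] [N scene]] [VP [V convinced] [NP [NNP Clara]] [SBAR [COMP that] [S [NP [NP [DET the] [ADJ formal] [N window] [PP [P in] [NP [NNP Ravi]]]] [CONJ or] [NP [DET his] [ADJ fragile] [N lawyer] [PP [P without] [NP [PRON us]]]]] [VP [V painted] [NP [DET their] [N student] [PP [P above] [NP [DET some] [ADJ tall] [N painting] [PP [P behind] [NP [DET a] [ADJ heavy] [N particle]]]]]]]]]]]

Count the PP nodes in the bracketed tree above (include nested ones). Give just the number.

Listing each PP by its span: [PP in Ravi]; [PP without us]; [PP above some tall painting behind a heavy particle]; [PP behind a heavy particle] — that makes 4.

4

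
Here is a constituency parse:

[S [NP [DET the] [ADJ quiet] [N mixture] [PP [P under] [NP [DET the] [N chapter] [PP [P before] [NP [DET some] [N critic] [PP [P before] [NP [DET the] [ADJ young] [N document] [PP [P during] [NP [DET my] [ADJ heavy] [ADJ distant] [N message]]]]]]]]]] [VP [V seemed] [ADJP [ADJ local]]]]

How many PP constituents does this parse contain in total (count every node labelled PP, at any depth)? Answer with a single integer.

4

Listing each PP by its span: [PP under the chapter before some critic before the young document during my heavy distant message]; [PP before some critic before the young document during my heavy distant message]; [PP before the young document during my heavy distant message]; [PP during my heavy distant message] — that makes 4.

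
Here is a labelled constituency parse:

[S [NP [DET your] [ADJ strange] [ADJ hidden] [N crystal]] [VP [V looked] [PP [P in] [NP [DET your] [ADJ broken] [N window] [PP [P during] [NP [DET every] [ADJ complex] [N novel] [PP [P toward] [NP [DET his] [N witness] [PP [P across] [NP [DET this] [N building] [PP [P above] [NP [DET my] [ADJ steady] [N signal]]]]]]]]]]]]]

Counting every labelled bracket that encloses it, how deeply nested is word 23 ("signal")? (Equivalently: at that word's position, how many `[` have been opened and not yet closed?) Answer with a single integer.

13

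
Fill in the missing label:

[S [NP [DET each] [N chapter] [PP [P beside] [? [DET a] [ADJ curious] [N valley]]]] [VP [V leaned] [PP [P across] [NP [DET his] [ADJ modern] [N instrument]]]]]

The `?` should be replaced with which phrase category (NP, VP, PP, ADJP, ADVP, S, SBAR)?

NP

Looking at what the `?` directly dominates — DET 'a', ADJ 'curious', N 'valley' — this is a noun phrase (NP).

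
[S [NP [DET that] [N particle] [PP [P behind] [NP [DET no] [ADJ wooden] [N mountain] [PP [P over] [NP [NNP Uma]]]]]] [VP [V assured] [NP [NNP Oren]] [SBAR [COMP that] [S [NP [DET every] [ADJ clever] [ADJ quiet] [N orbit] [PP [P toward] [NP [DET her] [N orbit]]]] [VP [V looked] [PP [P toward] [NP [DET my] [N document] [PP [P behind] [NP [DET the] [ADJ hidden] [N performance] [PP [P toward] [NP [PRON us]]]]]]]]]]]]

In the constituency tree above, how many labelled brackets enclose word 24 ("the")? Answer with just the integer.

The word sits inside DET, which is inside NP, inside PP, inside NP, inside PP, inside VP, inside S, inside SBAR, inside VP, inside S — 10 brackets in all.

10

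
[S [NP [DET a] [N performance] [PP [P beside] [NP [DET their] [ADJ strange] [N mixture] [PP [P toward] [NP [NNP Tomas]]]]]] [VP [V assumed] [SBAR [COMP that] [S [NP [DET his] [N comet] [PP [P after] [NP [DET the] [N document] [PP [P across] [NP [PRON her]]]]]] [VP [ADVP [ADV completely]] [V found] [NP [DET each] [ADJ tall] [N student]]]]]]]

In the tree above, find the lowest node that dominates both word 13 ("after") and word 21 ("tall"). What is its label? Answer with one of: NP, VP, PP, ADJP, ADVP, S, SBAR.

S

Word 13 lies under S → VP → SBAR → S → NP → PP → P; word 21 lies under S → VP → SBAR → S → VP → NP → ADJ. The lowest shared node is the S.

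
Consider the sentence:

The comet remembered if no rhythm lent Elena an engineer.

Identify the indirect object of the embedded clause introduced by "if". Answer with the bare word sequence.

Elena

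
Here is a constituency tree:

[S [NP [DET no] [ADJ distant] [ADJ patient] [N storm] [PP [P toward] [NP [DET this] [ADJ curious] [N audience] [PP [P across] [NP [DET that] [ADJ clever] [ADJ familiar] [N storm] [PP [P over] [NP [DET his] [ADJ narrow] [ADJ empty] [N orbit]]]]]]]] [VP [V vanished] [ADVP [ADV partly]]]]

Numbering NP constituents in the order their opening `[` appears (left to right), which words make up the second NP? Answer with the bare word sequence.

this curious audience across that clever familiar storm over his narrow empty orbit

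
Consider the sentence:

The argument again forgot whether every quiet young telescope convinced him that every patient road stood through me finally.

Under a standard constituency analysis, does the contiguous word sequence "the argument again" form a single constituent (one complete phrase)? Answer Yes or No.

No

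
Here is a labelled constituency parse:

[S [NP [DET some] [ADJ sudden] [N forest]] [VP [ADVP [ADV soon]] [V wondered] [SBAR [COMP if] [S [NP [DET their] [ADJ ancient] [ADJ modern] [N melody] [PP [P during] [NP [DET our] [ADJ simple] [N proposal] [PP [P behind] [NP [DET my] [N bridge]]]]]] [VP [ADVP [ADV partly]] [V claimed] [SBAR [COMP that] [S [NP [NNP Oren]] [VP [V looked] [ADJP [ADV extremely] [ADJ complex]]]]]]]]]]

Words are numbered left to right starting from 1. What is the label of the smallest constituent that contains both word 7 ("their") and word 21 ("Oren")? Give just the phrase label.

S

Both words fall inside [S their ancient modern melody during our simple proposal behind my bridge partly claimed that Oren looked extremely complex] (words 7–24), and no smaller constituent contains them both. Label: S.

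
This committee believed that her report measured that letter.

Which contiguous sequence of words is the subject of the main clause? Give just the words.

this committee

In the main clause the verb is "believed"; the NP preceding it, "this committee", is the subject.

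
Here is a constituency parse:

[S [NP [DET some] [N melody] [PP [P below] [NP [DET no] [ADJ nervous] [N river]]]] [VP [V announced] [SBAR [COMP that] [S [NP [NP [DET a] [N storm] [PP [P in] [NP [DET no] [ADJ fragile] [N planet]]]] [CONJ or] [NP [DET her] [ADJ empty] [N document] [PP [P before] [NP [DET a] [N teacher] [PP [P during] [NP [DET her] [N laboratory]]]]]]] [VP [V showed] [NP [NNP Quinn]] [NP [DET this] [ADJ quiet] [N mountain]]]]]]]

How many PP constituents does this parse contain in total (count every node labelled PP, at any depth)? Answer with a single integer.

4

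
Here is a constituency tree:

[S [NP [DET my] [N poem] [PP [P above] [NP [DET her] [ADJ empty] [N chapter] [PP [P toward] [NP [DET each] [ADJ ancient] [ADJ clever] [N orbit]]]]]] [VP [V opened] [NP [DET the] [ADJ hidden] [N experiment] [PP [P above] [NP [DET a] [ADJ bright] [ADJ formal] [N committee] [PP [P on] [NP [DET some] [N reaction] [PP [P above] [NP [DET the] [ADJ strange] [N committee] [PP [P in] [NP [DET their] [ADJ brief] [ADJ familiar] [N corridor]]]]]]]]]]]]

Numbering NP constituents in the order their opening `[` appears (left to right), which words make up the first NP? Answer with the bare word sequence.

my poem above her empty chapter toward each ancient clever orbit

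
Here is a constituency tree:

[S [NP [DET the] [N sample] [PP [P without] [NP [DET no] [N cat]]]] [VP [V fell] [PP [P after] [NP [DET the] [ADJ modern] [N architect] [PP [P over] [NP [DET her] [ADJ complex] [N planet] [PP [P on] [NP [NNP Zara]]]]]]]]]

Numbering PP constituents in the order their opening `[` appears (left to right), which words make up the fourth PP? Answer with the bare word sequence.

on Zara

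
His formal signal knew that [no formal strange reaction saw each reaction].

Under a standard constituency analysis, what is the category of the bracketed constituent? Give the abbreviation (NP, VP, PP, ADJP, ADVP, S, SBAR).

"saw" is the head of the bracketed span, so the span is a clause: S.

S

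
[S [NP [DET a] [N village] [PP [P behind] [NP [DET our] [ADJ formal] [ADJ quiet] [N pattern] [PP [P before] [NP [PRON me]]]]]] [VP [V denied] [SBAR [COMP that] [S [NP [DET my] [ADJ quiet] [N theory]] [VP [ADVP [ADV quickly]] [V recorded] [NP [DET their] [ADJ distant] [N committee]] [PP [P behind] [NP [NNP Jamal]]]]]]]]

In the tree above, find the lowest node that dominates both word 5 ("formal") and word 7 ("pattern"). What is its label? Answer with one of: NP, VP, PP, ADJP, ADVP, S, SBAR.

NP

Both words fall inside [NP our formal quiet pattern before me] (words 4–9), and no smaller constituent contains them both. Label: NP.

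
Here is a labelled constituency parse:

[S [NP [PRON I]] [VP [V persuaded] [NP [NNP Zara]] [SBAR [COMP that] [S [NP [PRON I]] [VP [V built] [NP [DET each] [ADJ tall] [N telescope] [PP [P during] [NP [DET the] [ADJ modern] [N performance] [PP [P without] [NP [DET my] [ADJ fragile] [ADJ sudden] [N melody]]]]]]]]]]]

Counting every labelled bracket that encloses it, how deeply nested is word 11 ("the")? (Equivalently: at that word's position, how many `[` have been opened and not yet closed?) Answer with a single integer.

9

Path from the root down to the word: S → VP → SBAR → S → VP → NP → PP → NP → DET. That is 9 enclosing brackets.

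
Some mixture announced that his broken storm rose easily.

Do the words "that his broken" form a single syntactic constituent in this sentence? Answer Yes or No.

No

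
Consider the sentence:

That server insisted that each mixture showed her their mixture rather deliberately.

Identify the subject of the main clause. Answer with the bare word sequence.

that server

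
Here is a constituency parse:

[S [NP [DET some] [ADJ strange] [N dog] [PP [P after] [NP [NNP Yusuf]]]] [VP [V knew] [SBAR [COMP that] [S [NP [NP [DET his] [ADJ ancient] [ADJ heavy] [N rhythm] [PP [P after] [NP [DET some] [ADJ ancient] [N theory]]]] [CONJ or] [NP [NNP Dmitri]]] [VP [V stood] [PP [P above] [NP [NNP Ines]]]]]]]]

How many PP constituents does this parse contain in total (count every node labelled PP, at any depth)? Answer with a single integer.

Listing each PP by its span: [PP after Yusuf]; [PP after some ancient theory]; [PP above Ines] — that makes 3.

3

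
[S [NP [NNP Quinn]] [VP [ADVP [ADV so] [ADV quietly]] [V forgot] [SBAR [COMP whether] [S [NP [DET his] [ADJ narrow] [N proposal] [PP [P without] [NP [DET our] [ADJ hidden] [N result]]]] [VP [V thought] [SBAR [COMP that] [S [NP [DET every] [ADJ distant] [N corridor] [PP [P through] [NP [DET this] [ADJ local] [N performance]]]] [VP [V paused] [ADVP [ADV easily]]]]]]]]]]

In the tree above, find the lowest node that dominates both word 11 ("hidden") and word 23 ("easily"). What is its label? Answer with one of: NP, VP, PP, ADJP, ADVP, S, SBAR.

Both words fall inside [S his narrow proposal without our hidden result thought that every distant corridor through this local performance paused easily] (words 6–23), and no smaller constituent contains them both. Label: S.

S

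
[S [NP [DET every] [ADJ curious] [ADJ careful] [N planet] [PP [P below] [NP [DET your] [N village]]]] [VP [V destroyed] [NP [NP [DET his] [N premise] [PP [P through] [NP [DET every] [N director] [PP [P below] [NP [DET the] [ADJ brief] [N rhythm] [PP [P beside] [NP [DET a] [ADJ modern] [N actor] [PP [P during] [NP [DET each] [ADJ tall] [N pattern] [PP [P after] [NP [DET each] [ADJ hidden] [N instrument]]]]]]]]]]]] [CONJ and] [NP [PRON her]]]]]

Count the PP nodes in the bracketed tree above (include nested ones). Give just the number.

The PP constituents are: [PP below your village]; [PP through every director below the brief rhythm beside a modern actor during each tall pattern after each hidden instrument]; [PP below the brief rhythm beside a modern actor during each tall pattern after each hidden instrument]; [PP beside a modern actor during each tall pattern after each hidden instrument]; [PP during each tall pattern after each hidden instrument]; [PP after each hidden instrument]. Total: 6.

6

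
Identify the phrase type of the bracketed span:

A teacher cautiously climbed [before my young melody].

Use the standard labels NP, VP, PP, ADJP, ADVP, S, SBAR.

PP

"before" is the head of the bracketed span, so the span is a prepositional phrase: PP.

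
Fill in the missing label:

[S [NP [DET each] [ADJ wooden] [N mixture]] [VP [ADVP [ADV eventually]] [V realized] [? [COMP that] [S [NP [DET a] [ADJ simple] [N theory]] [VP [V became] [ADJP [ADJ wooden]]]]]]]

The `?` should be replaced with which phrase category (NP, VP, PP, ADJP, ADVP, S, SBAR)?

The `?` node immediately contains: COMP 'that', S. That is the internal structure of a subordinate clause, so the label is SBAR.

SBAR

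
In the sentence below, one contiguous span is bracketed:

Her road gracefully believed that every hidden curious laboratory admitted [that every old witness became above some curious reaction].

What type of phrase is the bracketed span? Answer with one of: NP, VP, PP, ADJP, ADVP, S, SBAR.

SBAR

The bracketed span "that every old witness became above some curious reaction" is headed by "that", making it a subordinate clause (SBAR).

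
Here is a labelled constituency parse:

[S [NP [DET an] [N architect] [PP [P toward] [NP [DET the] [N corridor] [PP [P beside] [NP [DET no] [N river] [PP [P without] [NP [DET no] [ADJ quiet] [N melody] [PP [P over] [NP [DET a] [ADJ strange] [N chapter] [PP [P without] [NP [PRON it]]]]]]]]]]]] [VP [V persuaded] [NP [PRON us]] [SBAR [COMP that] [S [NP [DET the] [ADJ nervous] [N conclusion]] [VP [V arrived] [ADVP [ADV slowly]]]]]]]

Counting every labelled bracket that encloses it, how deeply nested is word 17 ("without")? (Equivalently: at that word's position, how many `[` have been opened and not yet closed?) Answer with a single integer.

Path from the root down to the word: S → NP → PP → NP → PP → NP → PP → NP → PP → NP → PP → P. That is 12 enclosing brackets.

12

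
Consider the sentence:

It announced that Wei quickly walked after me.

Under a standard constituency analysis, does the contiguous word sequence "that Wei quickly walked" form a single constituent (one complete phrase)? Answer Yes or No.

The sequence begins inside the complementizer "that" and ends inside the clause "Wei quickly walked after me"; it crosses a phrase boundary, so no single node in the tree spans exactly those words.

No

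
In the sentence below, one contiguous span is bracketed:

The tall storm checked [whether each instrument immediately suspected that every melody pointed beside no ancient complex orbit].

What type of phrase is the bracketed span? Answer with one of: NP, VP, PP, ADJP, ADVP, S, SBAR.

The span is built around the complementizer "whether" — a subordinate clause (SBAR).

SBAR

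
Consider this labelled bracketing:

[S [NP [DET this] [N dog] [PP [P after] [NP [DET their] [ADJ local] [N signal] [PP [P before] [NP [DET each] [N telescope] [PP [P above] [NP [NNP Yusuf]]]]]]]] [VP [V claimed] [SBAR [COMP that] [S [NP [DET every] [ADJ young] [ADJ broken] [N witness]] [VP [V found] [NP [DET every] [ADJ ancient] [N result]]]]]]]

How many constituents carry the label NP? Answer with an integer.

Scanning left to right, an opening `[NP` appears at word positions 1, 4, 8, 11, 14, 19 — 6 in total.

6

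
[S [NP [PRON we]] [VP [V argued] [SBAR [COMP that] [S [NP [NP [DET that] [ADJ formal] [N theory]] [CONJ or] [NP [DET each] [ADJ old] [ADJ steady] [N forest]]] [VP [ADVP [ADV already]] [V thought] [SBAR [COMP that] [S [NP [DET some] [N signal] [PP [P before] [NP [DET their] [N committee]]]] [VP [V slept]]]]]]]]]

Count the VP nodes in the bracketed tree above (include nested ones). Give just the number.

3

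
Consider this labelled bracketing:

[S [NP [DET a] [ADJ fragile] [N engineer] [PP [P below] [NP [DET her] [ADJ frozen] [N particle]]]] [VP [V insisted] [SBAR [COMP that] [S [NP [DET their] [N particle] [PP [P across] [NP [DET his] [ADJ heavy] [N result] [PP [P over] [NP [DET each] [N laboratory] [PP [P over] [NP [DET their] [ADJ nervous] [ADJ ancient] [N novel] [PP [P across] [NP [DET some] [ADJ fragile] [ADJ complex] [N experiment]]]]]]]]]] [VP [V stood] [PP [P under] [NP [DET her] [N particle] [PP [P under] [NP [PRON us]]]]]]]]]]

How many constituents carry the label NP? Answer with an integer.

9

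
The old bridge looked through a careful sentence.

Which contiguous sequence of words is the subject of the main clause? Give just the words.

The subject of the main clause is the NP immediately before the verb "looked": "the old bridge".

the old bridge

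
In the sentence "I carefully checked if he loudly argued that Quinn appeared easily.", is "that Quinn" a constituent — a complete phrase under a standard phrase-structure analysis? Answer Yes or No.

No

The sequence begins inside the complementizer "that" and ends inside the clause "Quinn appeared easily"; it crosses a phrase boundary, so no single node in the tree spans exactly those words.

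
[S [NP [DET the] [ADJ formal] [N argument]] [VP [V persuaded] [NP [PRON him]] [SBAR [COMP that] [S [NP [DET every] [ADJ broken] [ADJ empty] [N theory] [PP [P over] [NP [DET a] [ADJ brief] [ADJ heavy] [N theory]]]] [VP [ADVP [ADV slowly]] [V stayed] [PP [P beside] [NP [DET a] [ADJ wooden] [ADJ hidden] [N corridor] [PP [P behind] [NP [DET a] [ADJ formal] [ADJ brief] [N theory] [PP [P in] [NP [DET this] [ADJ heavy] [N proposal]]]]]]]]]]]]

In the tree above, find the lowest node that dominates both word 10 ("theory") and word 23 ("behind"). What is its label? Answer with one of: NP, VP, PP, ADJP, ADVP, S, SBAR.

S

Word 10 lies under S → VP → SBAR → S → NP → N; word 23 lies under S → VP → SBAR → S → VP → PP → NP → PP → P. The lowest shared node is the S.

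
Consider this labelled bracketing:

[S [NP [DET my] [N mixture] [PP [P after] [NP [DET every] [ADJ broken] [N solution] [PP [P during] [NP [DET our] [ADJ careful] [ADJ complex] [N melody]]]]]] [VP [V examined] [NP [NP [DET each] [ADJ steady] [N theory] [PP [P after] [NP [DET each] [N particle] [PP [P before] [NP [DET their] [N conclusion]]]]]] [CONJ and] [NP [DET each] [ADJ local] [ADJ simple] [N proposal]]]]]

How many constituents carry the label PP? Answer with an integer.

4

Listing each PP by its span: [PP after every broken solution during our careful complex melody]; [PP during our careful complex melody]; [PP after each particle before their conclusion]; [PP before their conclusion] — that makes 4.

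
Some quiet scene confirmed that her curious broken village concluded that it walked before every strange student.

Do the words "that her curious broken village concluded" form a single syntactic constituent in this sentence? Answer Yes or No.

The sequence begins inside the complementizer "that" and ends inside the clause "her curious broken village concluded that it walked before every strange student"; it crosses a phrase boundary, so no single node in the tree spans exactly those words.

No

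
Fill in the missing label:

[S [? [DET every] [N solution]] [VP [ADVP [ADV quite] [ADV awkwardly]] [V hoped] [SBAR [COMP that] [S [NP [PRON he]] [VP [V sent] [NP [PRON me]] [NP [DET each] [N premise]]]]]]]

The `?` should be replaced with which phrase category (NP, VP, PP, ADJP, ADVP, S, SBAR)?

The `?` node immediately contains: DET 'every', N 'solution'. That is the internal structure of a noun phrase, so the label is NP.

NP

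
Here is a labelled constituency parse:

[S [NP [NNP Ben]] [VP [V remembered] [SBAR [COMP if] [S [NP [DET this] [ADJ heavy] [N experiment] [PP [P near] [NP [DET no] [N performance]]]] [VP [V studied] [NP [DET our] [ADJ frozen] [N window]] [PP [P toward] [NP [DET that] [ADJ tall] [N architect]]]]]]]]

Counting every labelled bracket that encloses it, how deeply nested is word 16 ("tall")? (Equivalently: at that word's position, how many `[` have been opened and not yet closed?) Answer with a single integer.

8

Path from the root down to the word: S → VP → SBAR → S → VP → PP → NP → ADJ. That is 8 enclosing brackets.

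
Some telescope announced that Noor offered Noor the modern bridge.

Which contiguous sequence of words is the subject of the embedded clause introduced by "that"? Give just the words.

The subject of the embedded clause introduced by "that" is the NP immediately before the verb "offered": "Noor".

Noor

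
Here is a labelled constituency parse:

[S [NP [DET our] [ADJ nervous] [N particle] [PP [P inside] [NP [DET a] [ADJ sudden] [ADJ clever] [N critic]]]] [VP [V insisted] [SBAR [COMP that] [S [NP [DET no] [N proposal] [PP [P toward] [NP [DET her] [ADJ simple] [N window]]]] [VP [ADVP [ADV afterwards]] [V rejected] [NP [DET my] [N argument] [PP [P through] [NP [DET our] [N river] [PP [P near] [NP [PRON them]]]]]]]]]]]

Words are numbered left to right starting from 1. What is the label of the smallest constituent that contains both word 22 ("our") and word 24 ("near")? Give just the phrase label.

Word 22 lies under S → VP → SBAR → S → VP → NP → PP → NP → DET; word 24 lies under S → VP → SBAR → S → VP → NP → PP → NP → PP → P. The lowest shared node is the NP.

NP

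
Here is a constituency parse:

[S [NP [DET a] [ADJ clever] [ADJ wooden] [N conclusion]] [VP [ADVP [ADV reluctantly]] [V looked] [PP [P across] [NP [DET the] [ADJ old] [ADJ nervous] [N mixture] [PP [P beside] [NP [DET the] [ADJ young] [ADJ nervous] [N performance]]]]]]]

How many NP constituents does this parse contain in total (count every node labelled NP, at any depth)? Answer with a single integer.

3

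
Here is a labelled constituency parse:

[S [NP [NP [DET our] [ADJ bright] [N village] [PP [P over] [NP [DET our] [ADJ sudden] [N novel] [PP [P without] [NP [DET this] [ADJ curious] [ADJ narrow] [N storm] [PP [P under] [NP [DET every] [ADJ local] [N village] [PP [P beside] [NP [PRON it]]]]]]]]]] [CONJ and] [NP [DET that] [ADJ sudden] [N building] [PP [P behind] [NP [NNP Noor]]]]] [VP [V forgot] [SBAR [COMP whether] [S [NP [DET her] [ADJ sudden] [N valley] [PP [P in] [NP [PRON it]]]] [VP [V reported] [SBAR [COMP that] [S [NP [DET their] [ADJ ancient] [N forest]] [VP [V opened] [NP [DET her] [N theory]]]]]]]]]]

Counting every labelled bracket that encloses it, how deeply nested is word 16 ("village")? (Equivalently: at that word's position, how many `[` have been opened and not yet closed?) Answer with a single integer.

10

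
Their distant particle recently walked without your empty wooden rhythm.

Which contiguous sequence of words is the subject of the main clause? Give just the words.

"their distant particle" is the NP that combines with the VP headed by "walked" to form the main clause — the subject.

their distant particle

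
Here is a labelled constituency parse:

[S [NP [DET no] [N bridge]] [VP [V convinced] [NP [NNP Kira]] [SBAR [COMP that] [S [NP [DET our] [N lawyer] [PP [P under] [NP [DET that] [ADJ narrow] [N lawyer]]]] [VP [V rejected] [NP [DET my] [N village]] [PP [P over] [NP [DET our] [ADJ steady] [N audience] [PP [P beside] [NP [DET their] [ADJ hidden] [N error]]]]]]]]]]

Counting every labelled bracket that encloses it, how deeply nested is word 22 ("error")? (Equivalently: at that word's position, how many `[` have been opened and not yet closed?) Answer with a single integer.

10

The word sits inside N, which is inside NP, inside PP, inside NP, inside PP, inside VP, inside S, inside SBAR, inside VP, inside S — 10 brackets in all.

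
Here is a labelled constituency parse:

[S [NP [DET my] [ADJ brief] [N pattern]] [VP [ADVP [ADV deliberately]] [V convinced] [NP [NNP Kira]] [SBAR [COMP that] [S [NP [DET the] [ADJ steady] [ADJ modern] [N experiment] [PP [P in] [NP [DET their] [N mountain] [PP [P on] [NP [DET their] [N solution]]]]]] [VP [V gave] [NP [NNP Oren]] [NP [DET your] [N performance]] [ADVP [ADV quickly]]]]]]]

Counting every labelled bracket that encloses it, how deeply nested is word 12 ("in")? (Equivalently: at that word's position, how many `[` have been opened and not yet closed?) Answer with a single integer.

7

The word sits inside P, which is inside PP, inside NP, inside S, inside SBAR, inside VP, inside S — 7 brackets in all.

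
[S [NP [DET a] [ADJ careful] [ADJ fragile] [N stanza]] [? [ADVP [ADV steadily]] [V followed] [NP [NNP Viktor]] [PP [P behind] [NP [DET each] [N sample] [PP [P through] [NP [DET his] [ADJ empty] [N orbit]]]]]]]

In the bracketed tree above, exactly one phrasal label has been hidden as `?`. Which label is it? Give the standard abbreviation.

VP

The `?` node immediately contains: ADVP, V 'followed', NP, PP. That is the internal structure of a verb phrase, so the label is VP.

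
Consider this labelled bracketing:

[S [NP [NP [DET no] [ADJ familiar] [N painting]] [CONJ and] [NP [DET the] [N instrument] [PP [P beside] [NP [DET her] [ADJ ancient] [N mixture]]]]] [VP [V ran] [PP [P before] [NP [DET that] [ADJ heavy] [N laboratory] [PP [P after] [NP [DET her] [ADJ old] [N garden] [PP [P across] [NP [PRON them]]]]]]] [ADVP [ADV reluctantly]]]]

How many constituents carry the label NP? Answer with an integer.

7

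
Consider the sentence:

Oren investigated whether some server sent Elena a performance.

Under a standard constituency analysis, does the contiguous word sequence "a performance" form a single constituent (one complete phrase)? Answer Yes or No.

Yes

These words form the whole noun phrase headed by "performance", so yes — one constituent.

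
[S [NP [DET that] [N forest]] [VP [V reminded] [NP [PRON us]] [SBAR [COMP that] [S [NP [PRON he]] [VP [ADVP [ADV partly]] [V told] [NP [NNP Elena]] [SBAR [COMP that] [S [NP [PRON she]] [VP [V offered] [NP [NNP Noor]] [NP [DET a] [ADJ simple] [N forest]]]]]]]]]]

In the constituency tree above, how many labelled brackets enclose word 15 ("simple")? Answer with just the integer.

10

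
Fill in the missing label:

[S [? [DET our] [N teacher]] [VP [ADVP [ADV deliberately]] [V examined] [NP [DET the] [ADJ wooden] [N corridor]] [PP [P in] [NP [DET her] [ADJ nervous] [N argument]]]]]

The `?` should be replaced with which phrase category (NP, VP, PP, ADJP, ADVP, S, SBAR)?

NP

A constituent whose immediate children are DET 'our', N 'teacher' is a noun phrase: NP.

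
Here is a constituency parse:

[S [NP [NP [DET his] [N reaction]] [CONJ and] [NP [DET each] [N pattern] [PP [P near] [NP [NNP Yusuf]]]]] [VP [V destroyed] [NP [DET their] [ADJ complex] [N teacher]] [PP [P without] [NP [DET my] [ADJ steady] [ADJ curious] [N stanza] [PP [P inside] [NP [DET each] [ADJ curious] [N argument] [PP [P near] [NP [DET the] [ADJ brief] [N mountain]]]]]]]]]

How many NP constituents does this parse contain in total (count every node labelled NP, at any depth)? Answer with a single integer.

Listing each NP by its span: [NP his reaction and each pattern near Yusuf]; [NP his reaction]; [NP each pattern near Yusuf]; [NP Yusuf]; [NP their complex teacher]; [NP my steady curious stanza inside each curious argument near the brief mountain] … — that makes 8.

8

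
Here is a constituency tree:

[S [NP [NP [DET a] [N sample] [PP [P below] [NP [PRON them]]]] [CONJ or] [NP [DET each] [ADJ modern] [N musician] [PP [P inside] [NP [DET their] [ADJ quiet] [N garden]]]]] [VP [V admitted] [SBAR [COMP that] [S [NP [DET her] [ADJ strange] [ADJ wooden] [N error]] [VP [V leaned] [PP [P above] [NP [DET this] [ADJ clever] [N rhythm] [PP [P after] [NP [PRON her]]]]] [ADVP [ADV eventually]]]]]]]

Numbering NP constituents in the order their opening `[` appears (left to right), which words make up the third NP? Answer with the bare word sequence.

them

Opening `[NP` markers occur at word positions 1, 1, 4, 6, 10, 15, 21, 25; the third of these opens the constituent [NP them].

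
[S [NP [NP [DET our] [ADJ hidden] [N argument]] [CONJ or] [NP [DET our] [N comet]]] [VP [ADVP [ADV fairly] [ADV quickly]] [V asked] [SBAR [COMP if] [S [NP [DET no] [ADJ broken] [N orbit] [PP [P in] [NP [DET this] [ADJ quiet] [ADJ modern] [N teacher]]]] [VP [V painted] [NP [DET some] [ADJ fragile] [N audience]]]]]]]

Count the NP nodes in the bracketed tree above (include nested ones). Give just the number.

The NP constituents are: [NP our hidden argument or our comet]; [NP our hidden argument]; [NP our comet]; [NP no broken orbit in this quiet modern teacher]; [NP this quiet modern teacher]; [NP some fragile audience]. Total: 6.

6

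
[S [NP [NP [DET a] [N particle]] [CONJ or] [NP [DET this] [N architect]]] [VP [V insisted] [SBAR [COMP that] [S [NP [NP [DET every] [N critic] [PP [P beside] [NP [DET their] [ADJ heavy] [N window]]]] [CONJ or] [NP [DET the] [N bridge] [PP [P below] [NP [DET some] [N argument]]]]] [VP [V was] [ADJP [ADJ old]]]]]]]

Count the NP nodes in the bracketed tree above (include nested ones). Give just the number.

8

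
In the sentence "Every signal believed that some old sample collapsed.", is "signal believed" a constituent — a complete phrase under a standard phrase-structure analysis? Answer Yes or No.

"signal" belongs to the noun phrase "every signal" while "believed" belongs to the verb phrase "believed that some old sample collapsed"; a span that runs across that boundary is not a single phrase.

No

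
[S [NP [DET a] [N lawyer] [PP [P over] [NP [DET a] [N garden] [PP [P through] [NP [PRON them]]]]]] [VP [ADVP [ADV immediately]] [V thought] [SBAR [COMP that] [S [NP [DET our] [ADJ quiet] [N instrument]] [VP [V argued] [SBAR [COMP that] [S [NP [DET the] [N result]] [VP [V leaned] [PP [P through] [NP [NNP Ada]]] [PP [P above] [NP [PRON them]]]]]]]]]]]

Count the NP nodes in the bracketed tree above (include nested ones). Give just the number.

Listing each NP by its span: [NP a lawyer over a garden through them]; [NP a garden through them]; [NP them]; [NP our quiet instrument]; [NP the result]; [NP Ada] … — that makes 7.

7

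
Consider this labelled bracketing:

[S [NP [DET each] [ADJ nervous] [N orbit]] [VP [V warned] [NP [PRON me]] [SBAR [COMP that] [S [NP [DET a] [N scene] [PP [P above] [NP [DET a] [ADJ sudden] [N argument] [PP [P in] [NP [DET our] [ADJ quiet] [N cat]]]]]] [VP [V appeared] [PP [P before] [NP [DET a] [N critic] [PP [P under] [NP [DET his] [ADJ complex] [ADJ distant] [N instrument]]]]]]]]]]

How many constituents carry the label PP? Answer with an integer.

4

Scanning left to right, an opening `[PP` appears at word positions 9, 13, 18, 21 — 4 in total.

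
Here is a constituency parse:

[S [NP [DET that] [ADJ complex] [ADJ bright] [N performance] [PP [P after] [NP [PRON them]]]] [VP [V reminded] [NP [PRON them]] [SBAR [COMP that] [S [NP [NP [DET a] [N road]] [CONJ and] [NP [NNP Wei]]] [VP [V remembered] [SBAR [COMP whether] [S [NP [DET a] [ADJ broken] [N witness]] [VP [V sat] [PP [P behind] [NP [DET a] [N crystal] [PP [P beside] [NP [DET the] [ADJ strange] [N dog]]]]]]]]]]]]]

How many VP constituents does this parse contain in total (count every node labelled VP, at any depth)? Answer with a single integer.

3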